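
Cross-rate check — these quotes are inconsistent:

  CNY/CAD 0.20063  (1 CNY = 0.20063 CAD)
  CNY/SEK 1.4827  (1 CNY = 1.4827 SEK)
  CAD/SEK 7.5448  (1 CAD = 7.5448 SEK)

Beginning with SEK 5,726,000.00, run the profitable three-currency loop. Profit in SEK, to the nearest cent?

Profitable loop is SEK → CNY → CAD → SEK:
SEK 5,726,000.00 ÷ 1.4827 = CNY 3,861,873.61
CNY 3,861,873.61 × 0.20063 = CAD 774,807.70
CAD 774,807.70 × 7.5448 = SEK 5,845,769.15
Profit = SEK 5,845,769.15 − SEK 5,726,000.00

Profit: SEK 119,769.15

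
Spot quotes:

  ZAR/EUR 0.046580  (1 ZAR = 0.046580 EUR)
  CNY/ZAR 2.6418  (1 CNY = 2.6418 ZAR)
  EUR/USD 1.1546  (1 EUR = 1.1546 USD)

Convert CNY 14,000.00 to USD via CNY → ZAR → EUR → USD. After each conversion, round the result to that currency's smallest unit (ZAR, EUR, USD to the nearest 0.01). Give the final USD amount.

CNY 14,000.00 × 2.6418 = ZAR 36,985.20
ZAR 36,985.20 × 0.046580 = EUR 1,722.77
EUR 1,722.77 × 1.1546 = USD 1,989.11

USD 1,989.11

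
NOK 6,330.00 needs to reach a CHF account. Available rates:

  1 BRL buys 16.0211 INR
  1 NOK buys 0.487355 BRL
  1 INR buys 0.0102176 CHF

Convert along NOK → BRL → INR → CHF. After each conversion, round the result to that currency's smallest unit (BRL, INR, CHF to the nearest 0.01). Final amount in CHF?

NOK 6,330.00 × 0.487355 = BRL 3,084.96
BRL 3,084.96 × 16.0211 = INR 49,424.45
INR 49,424.45 × 0.0102176 = CHF 505.00

CHF 505.00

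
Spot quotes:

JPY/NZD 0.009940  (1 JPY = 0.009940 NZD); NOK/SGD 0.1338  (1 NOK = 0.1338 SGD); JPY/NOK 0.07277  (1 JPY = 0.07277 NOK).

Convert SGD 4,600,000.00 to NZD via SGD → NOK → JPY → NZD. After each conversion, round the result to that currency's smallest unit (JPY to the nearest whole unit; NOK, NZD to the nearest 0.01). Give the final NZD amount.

SGD 4,600,000.00 ÷ 0.1338 = NOK 34,379,671.15
NOK 34,379,671.15 ÷ 0.07277 = JPY 472,442,918
JPY 472,442,918 × 0.009940 = NZD 4,696,082.60

NZD 4,696,082.60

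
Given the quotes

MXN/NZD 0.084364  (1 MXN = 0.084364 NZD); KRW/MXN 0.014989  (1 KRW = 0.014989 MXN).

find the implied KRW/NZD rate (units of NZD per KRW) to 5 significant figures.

KRW/NZD = 0.0012645

1 KRW × 0.014989 = 0.014989 MXN
0.014989 MXN × 0.084364 = 0.00126453 NZD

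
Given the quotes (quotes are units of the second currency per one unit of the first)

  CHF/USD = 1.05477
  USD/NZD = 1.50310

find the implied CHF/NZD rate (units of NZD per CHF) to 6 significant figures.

CHF/NZD = 1.58542

1 CHF × 1.05477 = 1.05477 USD
1.05477 USD × 1.50310 = 1.58542 NZD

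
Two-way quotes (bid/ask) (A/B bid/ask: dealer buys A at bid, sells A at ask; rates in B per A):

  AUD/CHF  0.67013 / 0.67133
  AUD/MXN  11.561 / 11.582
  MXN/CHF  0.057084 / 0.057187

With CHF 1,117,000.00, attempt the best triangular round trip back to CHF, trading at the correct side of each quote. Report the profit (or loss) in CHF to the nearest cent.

Best loop CHF → MXN → AUD → CHF:
CHF 1,117,000.00 ÷ 0.057187 (buy MXN at ask) = MXN 19,532,411.21
MXN 19,532,411.21 ÷ 11.582 (buy AUD at ask) = AUD 1,686,445.45
AUD 1,686,445.45 × 0.67013 (sell AUD at bid) = CHF 1,130,137.69

Net profit: CHF 13,137.69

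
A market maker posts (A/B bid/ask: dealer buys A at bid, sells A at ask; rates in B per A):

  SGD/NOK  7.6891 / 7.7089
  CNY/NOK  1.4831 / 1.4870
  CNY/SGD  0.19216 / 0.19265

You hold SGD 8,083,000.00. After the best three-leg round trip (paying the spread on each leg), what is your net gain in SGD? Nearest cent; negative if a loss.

Net result: SGD -10,991.91 (no profitable arbitrage after spreads)

Best loop SGD → CNY → NOK → SGD:
SGD 8,083,000.00 ÷ 0.19265 (buy CNY at ask) = CNY 41,956,916.69
CNY 41,956,916.69 × 1.4831 (sell CNY at bid) = NOK 62,226,303.14
NOK 62,226,303.14 ÷ 7.7089 (buy SGD at ask) = SGD 8,072,008.09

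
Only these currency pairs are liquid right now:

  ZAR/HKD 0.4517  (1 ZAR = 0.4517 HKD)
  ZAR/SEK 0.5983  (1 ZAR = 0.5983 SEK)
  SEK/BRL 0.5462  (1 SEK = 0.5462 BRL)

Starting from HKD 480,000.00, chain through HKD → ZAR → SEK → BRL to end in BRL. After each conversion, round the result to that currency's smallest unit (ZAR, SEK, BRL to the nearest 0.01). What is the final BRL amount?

BRL 347,265.66

HKD 480,000.00 ÷ 0.4517 = ZAR 1,062,652.20
ZAR 1,062,652.20 × 0.5983 = SEK 635,784.81
SEK 635,784.81 × 0.5462 = BRL 347,265.66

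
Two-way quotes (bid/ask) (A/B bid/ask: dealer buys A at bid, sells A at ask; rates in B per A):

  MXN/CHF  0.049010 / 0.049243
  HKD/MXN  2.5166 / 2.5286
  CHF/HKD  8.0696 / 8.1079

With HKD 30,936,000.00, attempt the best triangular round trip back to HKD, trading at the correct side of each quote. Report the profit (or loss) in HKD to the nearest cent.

Net result: HKD -145,619.09 (no profitable arbitrage after spreads)

Best loop HKD → MXN → CHF → HKD:
HKD 30,936,000.00 × 2.5166 (sell HKD at bid) = MXN 77,853,537.60
MXN 77,853,537.60 × 0.049010 (sell MXN at bid) = CHF 3,815,601.88
CHF 3,815,601.88 × 8.0696 (sell CHF at bid) = HKD 30,790,380.91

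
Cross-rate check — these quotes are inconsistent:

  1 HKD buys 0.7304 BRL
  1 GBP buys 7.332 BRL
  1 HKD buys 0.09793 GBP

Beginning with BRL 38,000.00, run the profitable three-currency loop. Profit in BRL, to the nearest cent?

Profitable loop is BRL → GBP → HKD → BRL:
BRL 38,000.00 ÷ 7.332 = GBP 5,182.76
GBP 5,182.76 ÷ 0.09793 = HKD 52,923.11
HKD 52,923.11 × 0.7304 = BRL 38,655.04
Profit = BRL 38,655.04 − BRL 38,000.00

Profit: BRL 655.04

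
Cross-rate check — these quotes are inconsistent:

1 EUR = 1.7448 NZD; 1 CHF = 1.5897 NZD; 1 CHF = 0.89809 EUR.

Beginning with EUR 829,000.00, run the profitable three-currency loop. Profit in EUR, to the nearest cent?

Profit: EUR 12,015.87

Profitable loop is EUR → CHF → NZD → EUR:
EUR 829,000.00 ÷ 0.89809 = CHF 923,070.07
CHF 923,070.07 × 1.5897 = NZD 1,467,404.49
NZD 1,467,404.49 ÷ 1.7448 = EUR 841,015.87
Profit = EUR 841,015.87 − EUR 829,000.00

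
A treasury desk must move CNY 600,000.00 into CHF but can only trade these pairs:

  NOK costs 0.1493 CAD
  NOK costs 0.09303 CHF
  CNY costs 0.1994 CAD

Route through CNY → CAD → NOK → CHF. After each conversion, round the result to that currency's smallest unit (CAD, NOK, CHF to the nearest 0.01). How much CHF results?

CHF 74,548.62

CNY 600,000.00 × 0.1994 = CAD 119,640.00
CAD 119,640.00 ÷ 0.1493 = NOK 801,339.58
NOK 801,339.58 × 0.09303 = CHF 74,548.62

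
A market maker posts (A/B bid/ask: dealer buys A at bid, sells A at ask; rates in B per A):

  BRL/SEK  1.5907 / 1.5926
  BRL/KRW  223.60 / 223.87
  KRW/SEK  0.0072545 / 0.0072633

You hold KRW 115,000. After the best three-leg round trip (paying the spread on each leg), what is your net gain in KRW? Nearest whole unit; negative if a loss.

Net profit: KRW 2,131

Best loop KRW → SEK → BRL → KRW:
KRW 115,000 × 0.0072545 (sell KRW at bid) = SEK 834.27
SEK 834.27 ÷ 1.5926 (buy BRL at ask) = BRL 523.84
BRL 523.84 × 223.60 (sell BRL at bid) = KRW 117,131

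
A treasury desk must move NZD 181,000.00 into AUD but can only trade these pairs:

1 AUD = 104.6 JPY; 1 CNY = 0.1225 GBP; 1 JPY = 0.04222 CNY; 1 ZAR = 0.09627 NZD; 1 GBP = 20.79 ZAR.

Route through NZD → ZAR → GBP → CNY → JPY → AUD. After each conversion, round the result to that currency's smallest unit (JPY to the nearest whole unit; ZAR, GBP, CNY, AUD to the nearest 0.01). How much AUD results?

NZD 181,000.00 ÷ 0.09627 = ZAR 1,880,128.80
ZAR 1,880,128.80 ÷ 20.79 = GBP 90,434.29
GBP 90,434.29 ÷ 0.1225 = CNY 738,239.10
CNY 738,239.10 ÷ 0.04222 = JPY 17,485,531
JPY 17,485,531 ÷ 104.6 = AUD 167,165.69

AUD 167,165.69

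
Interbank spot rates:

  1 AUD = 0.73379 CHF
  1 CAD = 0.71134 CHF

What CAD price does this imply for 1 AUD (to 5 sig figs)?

AUD/CAD = 1.0316

1 AUD × 0.73379 = 0.73379 CHF
0.73379 CHF ÷ 0.71134 = 1.03156 CAD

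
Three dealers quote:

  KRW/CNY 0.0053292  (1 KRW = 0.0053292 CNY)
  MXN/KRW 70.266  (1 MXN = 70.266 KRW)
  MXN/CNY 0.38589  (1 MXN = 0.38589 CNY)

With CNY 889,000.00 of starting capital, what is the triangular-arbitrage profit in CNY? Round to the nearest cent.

Profit: CNY 27,131.96

Profitable loop is CNY → KRW → MXN → CNY:
CNY 889,000.00 ÷ 0.0053292 = KRW 166,816,783
KRW 166,816,783 ÷ 70.266 = MXN 2,374,075.41
MXN 2,374,075.41 × 0.38589 = CNY 916,131.96
Profit = CNY 916,131.96 − CNY 889,000.00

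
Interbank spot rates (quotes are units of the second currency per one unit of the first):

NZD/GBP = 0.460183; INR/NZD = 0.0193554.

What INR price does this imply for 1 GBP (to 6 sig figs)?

GBP/INR = 112.271

1 GBP ÷ 0.460183 = 2.17305 NZD
2.17305 NZD ÷ 0.0193554 = 112.271 INR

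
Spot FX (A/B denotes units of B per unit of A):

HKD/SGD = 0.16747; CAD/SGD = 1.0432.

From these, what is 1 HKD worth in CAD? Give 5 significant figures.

HKD/CAD = 0.16053

1 HKD × 0.16747 = 0.16747 SGD
0.16747 SGD ÷ 1.0432 = 0.160535 CAD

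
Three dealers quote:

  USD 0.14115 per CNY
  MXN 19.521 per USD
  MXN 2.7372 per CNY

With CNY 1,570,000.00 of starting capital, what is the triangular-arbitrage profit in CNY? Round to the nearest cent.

Profit: CNY 10,432.91

Profitable loop is CNY → USD → MXN → CNY:
CNY 1,570,000.00 × 0.14115 = USD 221,605.50
USD 221,605.50 × 19.521 = MXN 4,325,960.97
MXN 4,325,960.97 ÷ 2.7372 = CNY 1,580,432.91
Profit = CNY 1,580,432.91 − CNY 1,570,000.00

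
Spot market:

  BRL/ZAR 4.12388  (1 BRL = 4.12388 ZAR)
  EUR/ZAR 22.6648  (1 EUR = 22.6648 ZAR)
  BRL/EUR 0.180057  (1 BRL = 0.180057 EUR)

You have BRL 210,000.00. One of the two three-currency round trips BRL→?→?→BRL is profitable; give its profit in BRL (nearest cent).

Profit: BRL 2,208.81

Profitable loop is BRL → ZAR → EUR → BRL:
BRL 210,000.00 × 4.12388 = ZAR 866,014.80
ZAR 866,014.80 ÷ 22.6648 = EUR 38,209.68
EUR 38,209.68 ÷ 0.180057 = BRL 212,208.81
Profit = BRL 212,208.81 − BRL 210,000.00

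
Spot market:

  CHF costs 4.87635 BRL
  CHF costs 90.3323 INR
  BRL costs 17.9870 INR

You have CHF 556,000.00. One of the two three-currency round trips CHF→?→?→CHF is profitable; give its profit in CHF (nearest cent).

Profit: CHF 16,617.02

Profitable loop is CHF → INR → BRL → CHF:
CHF 556,000.00 × 90.3323 = INR 50,224,758.80
INR 50,224,758.80 ÷ 17.9870 = BRL 2,792,281.03
BRL 2,792,281.03 ÷ 4.87635 = CHF 572,617.02
Profit = CHF 572,617.02 − CHF 556,000.00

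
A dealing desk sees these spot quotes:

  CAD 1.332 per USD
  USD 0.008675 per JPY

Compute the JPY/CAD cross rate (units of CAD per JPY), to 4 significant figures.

JPY/CAD = 0.01156

1 JPY × 0.008675 = 0.008675 USD
0.008675 USD × 1.332 = 0.0115551 CAD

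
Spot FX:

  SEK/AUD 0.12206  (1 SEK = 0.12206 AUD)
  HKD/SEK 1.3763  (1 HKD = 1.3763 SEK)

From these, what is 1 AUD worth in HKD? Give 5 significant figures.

AUD/HKD = 5.9527

1 AUD ÷ 0.12206 = 8.19269 SEK
8.19269 SEK ÷ 1.3763 = 5.95269 HKD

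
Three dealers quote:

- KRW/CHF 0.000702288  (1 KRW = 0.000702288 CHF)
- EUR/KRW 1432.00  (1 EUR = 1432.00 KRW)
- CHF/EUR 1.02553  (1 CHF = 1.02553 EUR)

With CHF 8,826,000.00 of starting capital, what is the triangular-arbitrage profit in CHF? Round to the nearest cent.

Profitable loop is CHF → EUR → KRW → CHF:
CHF 8,826,000.00 × 1.02553 = EUR 9,051,327.78
EUR 9,051,327.78 × 1432.00 = KRW 12,961,501,381
KRW 12,961,501,381 × 0.000702288 = CHF 9,102,706.88
Profit = CHF 9,102,706.88 − CHF 8,826,000.00

Profit: CHF 276,706.88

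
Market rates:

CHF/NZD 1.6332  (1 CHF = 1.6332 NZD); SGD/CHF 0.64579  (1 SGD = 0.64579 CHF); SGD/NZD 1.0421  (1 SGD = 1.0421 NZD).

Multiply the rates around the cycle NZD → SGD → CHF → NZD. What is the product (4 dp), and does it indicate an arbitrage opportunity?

Around NZD → SGD → CHF → NZD: 1 ÷ 1.0421 × 0.64579 × 1.6332 = 1.012095
Product > 1; profitable direction is NZD → SGD → CHF → NZD.

1.0121 (arbitrage exists)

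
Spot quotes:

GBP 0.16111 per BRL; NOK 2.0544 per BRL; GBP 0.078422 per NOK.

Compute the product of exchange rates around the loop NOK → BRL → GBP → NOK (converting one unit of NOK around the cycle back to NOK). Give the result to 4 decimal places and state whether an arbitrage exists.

1.0000 (no arbitrage)

Around NOK → BRL → GBP → NOK: 1 ÷ 2.0544 × 0.16111 ÷ 0.078422 = 0.999999
Product ≈ 1 (deviation 0.000%, within rounding noise).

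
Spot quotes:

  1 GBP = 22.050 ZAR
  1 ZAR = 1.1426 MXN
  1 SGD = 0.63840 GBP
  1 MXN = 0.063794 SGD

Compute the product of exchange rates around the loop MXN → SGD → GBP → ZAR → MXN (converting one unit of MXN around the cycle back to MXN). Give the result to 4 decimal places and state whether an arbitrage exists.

1.0261 (arbitrage exists)

Around MXN → SGD → GBP → ZAR → MXN: 1 × 0.063794 × 0.63840 × 22.050 × 1.1426 = 1.026067
Product > 1; profitable direction is MXN → SGD → GBP → ZAR → MXN.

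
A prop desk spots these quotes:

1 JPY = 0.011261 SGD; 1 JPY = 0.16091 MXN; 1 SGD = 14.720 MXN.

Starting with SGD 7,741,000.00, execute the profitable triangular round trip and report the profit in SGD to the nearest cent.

Profit: SGD 233,414.41

Profitable loop is SGD → MXN → JPY → SGD:
SGD 7,741,000.00 × 14.720 = MXN 113,947,520.00
MXN 113,947,520.00 ÷ 0.16091 = JPY 708,144,429
JPY 708,144,429 × 0.011261 = SGD 7,974,414.41
Profit = SGD 7,974,414.41 − SGD 7,741,000.00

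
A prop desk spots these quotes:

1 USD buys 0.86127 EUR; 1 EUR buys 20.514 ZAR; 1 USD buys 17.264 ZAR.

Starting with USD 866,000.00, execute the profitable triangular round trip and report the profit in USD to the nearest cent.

Profitable loop is USD → EUR → ZAR → USD:
USD 866,000.00 × 0.86127 = EUR 745,859.82
EUR 745,859.82 × 20.514 = ZAR 15,300,568.35
ZAR 15,300,568.35 ÷ 17.264 = USD 886,270.18
Profit = USD 886,270.18 − USD 866,000.00

Profit: USD 20,270.18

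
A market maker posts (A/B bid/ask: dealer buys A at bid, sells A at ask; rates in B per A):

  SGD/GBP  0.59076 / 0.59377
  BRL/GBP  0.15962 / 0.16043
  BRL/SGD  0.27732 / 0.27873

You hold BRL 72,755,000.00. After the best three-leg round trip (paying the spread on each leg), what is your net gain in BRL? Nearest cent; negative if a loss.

Net profit: BRL 1,541,701.81

Best loop BRL → SGD → GBP → BRL:
BRL 72,755,000.00 × 0.27732 (sell BRL at bid) = SGD 20,176,416.60
SGD 20,176,416.60 × 0.59076 (sell SGD at bid) = GBP 11,919,419.87
GBP 11,919,419.87 ÷ 0.16043 (buy BRL at ask) = BRL 74,296,701.81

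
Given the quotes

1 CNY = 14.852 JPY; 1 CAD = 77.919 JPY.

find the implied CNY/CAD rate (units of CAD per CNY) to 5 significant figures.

CNY/CAD = 0.19061

1 CNY × 14.852 = 14.852 JPY
14.852 JPY ÷ 77.919 = 0.190608 CAD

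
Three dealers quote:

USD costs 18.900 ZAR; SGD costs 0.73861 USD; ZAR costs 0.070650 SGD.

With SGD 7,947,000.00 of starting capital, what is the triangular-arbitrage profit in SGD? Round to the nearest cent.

Profitable loop is SGD → ZAR → USD → SGD:
SGD 7,947,000.00 ÷ 0.070650 = ZAR 112,484,076.43
ZAR 112,484,076.43 ÷ 18.900 = USD 5,951,538.44
USD 5,951,538.44 ÷ 0.73861 = SGD 8,057,755.02
Profit = SGD 8,057,755.02 − SGD 7,947,000.00

Profit: SGD 110,755.02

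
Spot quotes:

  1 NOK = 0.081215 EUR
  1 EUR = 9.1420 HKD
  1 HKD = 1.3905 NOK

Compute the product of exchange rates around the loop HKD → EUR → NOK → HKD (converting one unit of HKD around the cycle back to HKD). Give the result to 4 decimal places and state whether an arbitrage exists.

0.9686 (arbitrage exists)

Around HKD → EUR → NOK → HKD: 1 ÷ 9.1420 ÷ 0.081215 ÷ 1.3905 = 0.968616
Product < 1; profitable direction is HKD → NOK → EUR → HKD.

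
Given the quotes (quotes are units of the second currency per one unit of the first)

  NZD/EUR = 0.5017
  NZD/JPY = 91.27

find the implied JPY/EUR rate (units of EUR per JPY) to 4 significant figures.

JPY/EUR = 0.005497

1 JPY ÷ 91.27 = 0.0109565 NZD
0.0109565 NZD × 0.5017 = 0.00549688 EUR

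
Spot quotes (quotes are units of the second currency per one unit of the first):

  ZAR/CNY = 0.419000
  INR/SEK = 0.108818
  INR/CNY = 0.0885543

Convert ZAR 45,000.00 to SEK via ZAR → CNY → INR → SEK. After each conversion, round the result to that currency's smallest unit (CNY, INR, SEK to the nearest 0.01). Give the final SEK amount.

SEK 23,169.55

ZAR 45,000.00 × 0.419000 = CNY 18,855.00
CNY 18,855.00 ÷ 0.0885543 = INR 212,920.21
INR 212,920.21 × 0.108818 = SEK 23,169.55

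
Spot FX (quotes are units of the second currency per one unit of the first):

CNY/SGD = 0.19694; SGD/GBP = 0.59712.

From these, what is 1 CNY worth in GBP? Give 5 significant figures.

CNY/GBP = 0.11760

1 CNY × 0.19694 = 0.19694 SGD
0.19694 SGD × 0.59712 = 0.117597 GBP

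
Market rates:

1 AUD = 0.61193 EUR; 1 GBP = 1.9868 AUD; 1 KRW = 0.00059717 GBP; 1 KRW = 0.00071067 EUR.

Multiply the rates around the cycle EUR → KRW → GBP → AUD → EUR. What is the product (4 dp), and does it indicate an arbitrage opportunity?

Around EUR → KRW → GBP → AUD → EUR: 1 ÷ 0.00071067 × 0.00059717 × 1.9868 × 0.61193 = 1.021612
Product > 1; profitable direction is EUR → KRW → GBP → AUD → EUR.

1.0216 (arbitrage exists)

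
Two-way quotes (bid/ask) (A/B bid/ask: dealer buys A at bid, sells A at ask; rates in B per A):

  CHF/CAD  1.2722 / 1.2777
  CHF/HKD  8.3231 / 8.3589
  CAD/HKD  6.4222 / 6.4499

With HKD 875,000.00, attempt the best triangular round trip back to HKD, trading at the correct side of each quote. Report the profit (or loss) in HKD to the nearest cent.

Net profit: HKD 8,713.09

Best loop HKD → CAD → CHF → HKD:
HKD 875,000.00 ÷ 6.4499 (buy CAD at ask) = CAD 135,661.02
CAD 135,661.02 ÷ 1.2777 (buy CHF at ask) = CHF 106,175.96
CHF 106,175.96 × 8.3231 (sell CHF at bid) = HKD 883,713.09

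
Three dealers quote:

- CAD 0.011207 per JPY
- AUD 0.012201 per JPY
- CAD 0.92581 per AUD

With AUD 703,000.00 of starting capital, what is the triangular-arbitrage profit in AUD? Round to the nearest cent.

Profitable loop is AUD → CAD → JPY → AUD:
AUD 703,000.00 × 0.92581 = CAD 650,844.43
CAD 650,844.43 ÷ 0.011207 = JPY 58,074,813
JPY 58,074,813 × 0.012201 = AUD 708,570.79
Profit = AUD 708,570.79 − AUD 703,000.00

Profit: AUD 5,570.79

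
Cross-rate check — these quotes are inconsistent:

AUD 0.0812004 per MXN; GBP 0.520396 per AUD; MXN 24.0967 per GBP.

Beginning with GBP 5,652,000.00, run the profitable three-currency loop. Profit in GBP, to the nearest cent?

Profit: GBP 103,086.32

Profitable loop is GBP → MXN → AUD → GBP:
GBP 5,652,000.00 × 24.0967 = MXN 136,194,548.40
MXN 136,194,548.40 × 0.0812004 = AUD 11,059,051.81
AUD 11,059,051.81 × 0.520396 = GBP 5,755,086.32
Profit = GBP 5,755,086.32 − GBP 5,652,000.00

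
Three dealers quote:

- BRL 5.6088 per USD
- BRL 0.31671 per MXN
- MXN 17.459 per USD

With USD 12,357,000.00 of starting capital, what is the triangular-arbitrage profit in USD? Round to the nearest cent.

Profitable loop is USD → BRL → MXN → USD:
USD 12,357,000.00 × 5.6088 = BRL 69,307,941.60
BRL 69,307,941.60 ÷ 0.31671 = MXN 218,837,237.85
MXN 218,837,237.85 ÷ 17.459 = USD 12,534,351.21
Profit = USD 12,534,351.21 − USD 12,357,000.00

Profit: USD 177,351.21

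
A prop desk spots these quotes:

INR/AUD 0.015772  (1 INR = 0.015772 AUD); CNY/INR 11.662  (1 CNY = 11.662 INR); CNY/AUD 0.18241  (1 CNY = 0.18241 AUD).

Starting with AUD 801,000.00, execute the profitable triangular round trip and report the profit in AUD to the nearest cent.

Profitable loop is AUD → CNY → INR → AUD:
AUD 801,000.00 ÷ 0.18241 = CNY 4,391,206.62
CNY 4,391,206.62 × 11.662 = INR 51,210,251.63
INR 51,210,251.63 × 0.015772 = AUD 807,688.09
Profit = AUD 807,688.09 − AUD 801,000.00

Profit: AUD 6,688.09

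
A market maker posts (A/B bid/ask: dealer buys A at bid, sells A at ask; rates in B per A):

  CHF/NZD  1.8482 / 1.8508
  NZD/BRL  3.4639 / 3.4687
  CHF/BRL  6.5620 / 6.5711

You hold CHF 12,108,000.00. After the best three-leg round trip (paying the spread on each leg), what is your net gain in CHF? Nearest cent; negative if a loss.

Net profit: CHF 268,060.03

Best loop CHF → BRL → NZD → CHF:
CHF 12,108,000.00 × 6.5620 (sell CHF at bid) = BRL 79,452,696.00
BRL 79,452,696.00 ÷ 3.4687 (buy NZD at ask) = NZD 22,905,611.90
NZD 22,905,611.90 ÷ 1.8508 (buy CHF at ask) = CHF 12,376,060.03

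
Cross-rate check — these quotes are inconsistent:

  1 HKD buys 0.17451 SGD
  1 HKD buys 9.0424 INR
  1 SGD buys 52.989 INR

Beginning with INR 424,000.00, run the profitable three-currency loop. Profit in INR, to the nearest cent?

Profit: INR 9,598.91

Profitable loop is INR → HKD → SGD → INR:
INR 424,000.00 ÷ 9.0424 = HKD 46,890.21
HKD 46,890.21 × 0.17451 = SGD 8,182.81
SGD 8,182.81 × 52.989 = INR 433,598.91
Profit = INR 433,598.91 − INR 424,000.00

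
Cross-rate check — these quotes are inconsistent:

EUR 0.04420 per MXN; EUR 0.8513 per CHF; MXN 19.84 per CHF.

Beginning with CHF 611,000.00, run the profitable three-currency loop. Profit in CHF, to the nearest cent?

Profitable loop is CHF → MXN → EUR → CHF:
CHF 611,000.00 × 19.84 = MXN 12,122,240.00
MXN 12,122,240.00 × 0.04420 = EUR 535,803.01
EUR 535,803.01 ÷ 0.8513 = CHF 629,393.88
Profit = CHF 629,393.88 − CHF 611,000.00

Profit: CHF 18,393.88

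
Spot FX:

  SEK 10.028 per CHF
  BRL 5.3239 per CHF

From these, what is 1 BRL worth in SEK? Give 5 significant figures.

BRL/SEK = 1.8836

1 BRL ÷ 5.3239 = 0.187832 CHF
0.187832 CHF × 10.028 = 1.88358 SEK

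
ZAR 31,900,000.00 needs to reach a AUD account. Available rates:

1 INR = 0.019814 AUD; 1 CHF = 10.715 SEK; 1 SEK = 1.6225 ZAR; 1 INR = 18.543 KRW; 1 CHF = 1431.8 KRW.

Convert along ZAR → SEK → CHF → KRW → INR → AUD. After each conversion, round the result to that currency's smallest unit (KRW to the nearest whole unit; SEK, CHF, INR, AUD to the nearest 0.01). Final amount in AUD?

ZAR 31,900,000.00 ÷ 1.6225 = SEK 19,661,016.95
SEK 19,661,016.95 ÷ 10.715 = CHF 1,834,905.92
CHF 1,834,905.92 × 1431.8 = KRW 2,627,218,296
KRW 2,627,218,296 ÷ 18.543 = INR 141,682,483.74
INR 141,682,483.74 × 0.019814 = AUD 2,807,296.73

AUD 2,807,296.73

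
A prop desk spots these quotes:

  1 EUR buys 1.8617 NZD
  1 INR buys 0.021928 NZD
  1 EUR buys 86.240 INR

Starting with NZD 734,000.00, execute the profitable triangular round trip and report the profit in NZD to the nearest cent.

Profitable loop is NZD → EUR → INR → NZD:
NZD 734,000.00 ÷ 1.8617 = EUR 394,263.31
EUR 394,263.31 × 86.240 = INR 34,001,267.66
INR 34,001,267.66 × 0.021928 = NZD 745,579.80
Profit = NZD 745,579.80 − NZD 734,000.00

Profit: NZD 11,579.80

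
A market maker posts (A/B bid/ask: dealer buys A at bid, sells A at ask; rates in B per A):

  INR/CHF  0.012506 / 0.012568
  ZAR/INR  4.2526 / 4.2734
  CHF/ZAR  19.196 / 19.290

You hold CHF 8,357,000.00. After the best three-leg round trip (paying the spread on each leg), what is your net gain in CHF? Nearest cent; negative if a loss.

Best loop CHF → ZAR → INR → CHF:
CHF 8,357,000.00 × 19.196 (sell CHF at bid) = ZAR 160,420,972.00
ZAR 160,420,972.00 × 4.2526 (sell ZAR at bid) = INR 682,206,225.53
INR 682,206,225.53 × 0.012506 (sell INR at bid) = CHF 8,531,671.06

Net profit: CHF 174,671.06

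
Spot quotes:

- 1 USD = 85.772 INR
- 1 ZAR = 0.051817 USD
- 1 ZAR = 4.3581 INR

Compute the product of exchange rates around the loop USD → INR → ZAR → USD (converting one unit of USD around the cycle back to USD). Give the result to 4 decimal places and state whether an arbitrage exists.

1.0198 (arbitrage exists)

Around USD → INR → ZAR → USD: 1 × 85.772 ÷ 4.3581 × 0.051817 = 1.019813
Product > 1; profitable direction is USD → INR → ZAR → USD.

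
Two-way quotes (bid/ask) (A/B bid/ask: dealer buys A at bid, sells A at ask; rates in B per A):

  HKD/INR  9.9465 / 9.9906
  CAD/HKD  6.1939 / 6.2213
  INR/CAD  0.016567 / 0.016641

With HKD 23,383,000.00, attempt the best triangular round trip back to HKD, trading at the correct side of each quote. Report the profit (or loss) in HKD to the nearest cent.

Best loop HKD → INR → CAD → HKD:
HKD 23,383,000.00 × 9.9465 (sell HKD at bid) = INR 232,579,009.50
INR 232,579,009.50 × 0.016567 (sell INR at bid) = CAD 3,853,136.45
CAD 3,853,136.45 × 6.1939 (sell CAD at bid) = HKD 23,865,941.86

Net profit: HKD 482,941.86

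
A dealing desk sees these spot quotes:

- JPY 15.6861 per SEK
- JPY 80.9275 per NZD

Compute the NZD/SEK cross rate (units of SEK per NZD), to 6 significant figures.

NZD/SEK = 5.15919

1 NZD × 80.9275 = 80.9275 JPY
80.9275 JPY ÷ 15.6861 = 5.15919 SEK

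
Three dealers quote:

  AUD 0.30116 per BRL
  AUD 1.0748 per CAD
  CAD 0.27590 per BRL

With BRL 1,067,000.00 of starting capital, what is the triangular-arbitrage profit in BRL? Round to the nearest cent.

Profit: BRL 16,633.32

Profitable loop is BRL → AUD → CAD → BRL:
BRL 1,067,000.00 × 0.30116 = AUD 321,337.72
AUD 321,337.72 ÷ 1.0748 = CAD 298,974.43
CAD 298,974.43 ÷ 0.27590 = BRL 1,083,633.32
Profit = BRL 1,083,633.32 − BRL 1,067,000.00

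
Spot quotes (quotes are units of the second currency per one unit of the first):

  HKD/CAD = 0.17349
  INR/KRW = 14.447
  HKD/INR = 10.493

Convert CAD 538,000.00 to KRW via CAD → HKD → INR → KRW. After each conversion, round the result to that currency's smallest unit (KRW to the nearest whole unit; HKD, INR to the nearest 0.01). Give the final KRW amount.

CAD 538,000.00 ÷ 0.17349 = HKD 3,101,043.29
HKD 3,101,043.29 × 10.493 = INR 32,539,247.24
INR 32,539,247.24 × 14.447 = KRW 470,094,505

KRW 470,094,505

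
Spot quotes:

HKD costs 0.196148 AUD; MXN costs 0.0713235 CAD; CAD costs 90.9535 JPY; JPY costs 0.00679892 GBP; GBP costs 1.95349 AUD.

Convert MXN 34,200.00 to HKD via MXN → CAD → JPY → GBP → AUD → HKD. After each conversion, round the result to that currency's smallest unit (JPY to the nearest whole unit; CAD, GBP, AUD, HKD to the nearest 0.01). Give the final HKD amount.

MXN 34,200.00 × 0.0713235 = CAD 2,439.26
CAD 2,439.26 × 90.9535 = JPY 221,859
JPY 221,859 × 0.00679892 = GBP 1,508.40
GBP 1,508.40 × 1.95349 = AUD 2,946.64
AUD 2,946.64 ÷ 0.196148 = HKD 15,022.53

HKD 15,022.53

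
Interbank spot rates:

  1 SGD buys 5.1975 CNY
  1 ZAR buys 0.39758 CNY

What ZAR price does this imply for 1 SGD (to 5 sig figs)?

1 SGD × 5.1975 = 5.1975 CNY
5.1975 CNY ÷ 0.39758 = 13.0728 ZAR

SGD/ZAR = 13.073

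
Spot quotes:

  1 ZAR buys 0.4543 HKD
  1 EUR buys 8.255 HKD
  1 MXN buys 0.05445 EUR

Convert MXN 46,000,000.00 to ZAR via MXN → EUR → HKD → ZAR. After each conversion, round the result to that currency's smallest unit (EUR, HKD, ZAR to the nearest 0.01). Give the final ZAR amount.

MXN 46,000,000.00 × 0.05445 = EUR 2,504,700.00
EUR 2,504,700.00 × 8.255 = HKD 20,676,298.50
HKD 20,676,298.50 ÷ 0.4543 = ZAR 45,512,433.41

ZAR 45,512,433.41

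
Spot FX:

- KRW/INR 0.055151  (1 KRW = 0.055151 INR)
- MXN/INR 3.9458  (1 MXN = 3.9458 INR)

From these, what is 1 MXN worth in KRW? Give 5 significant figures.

MXN/KRW = 71.545

1 MXN × 3.9458 = 3.9458 INR
3.9458 INR ÷ 0.055151 = 71.5454 KRW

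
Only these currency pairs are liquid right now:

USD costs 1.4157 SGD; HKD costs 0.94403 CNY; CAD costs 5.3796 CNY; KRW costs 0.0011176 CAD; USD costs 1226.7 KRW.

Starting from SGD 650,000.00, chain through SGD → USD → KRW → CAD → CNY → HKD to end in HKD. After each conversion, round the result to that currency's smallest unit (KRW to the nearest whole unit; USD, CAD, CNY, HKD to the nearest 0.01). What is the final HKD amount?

HKD 3,586,997.48

SGD 650,000.00 ÷ 1.4157 = USD 459,136.82
USD 459,136.82 × 1226.7 = KRW 563,223,137
KRW 563,223,137 × 0.0011176 = CAD 629,458.18
CAD 629,458.18 × 5.3796 = CNY 3,386,233.23
CNY 3,386,233.23 ÷ 0.94403 = HKD 3,586,997.48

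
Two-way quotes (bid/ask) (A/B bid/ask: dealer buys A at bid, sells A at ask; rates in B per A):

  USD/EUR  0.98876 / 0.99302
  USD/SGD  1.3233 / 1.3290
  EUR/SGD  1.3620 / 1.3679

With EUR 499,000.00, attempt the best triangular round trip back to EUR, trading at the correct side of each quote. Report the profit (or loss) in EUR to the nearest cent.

Best loop EUR → SGD → USD → EUR:
EUR 499,000.00 × 1.3620 (sell EUR at bid) = SGD 679,638.00
SGD 679,638.00 ÷ 1.3290 (buy USD at ask) = USD 511,390.52
USD 511,390.52 × 0.98876 (sell USD at bid) = EUR 505,642.49

Net profit: EUR 6,642.49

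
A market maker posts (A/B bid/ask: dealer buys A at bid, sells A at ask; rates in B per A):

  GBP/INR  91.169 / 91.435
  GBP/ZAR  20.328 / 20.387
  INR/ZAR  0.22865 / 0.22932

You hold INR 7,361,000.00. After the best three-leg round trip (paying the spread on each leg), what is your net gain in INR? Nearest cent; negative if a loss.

Best loop INR → ZAR → GBP → INR:
INR 7,361,000.00 × 0.22865 (sell INR at bid) = ZAR 1,683,092.65
ZAR 1,683,092.65 ÷ 20.387 (buy GBP at ask) = GBP 82,557.15
GBP 82,557.15 × 91.169 (sell GBP at bid) = INR 7,526,652.96

Net profit: INR 165,652.96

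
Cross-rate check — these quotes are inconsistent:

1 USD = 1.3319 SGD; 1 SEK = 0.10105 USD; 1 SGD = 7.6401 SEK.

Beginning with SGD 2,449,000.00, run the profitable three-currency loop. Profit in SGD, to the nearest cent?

Profit: SGD 69,232.15

Profitable loop is SGD → SEK → USD → SGD:
SGD 2,449,000.00 × 7.6401 = SEK 18,710,604.90
SEK 18,710,604.90 × 0.10105 = USD 1,890,706.63
USD 1,890,706.63 × 1.3319 = SGD 2,518,232.15
Profit = SGD 2,518,232.15 − SGD 2,449,000.00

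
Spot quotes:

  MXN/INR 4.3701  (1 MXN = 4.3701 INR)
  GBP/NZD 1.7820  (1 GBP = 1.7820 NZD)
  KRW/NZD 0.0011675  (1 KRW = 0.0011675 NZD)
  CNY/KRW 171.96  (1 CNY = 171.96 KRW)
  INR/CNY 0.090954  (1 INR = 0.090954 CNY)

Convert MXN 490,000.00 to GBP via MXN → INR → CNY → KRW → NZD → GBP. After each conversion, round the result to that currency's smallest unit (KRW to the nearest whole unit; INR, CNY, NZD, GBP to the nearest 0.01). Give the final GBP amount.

MXN 490,000.00 × 4.3701 = INR 2,141,349.00
INR 2,141,349.00 × 0.090954 = CNY 194,764.26
CNY 194,764.26 × 171.96 = KRW 33,491,662
KRW 33,491,662 × 0.0011675 = NZD 39,101.52
NZD 39,101.52 ÷ 1.7820 = GBP 21,942.49

GBP 21,942.49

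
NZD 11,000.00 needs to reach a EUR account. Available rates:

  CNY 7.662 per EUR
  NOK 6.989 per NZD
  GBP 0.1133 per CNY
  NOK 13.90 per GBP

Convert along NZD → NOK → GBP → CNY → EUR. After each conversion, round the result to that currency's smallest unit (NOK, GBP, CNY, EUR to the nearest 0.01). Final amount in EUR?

EUR 6,371.19

NZD 11,000.00 × 6.989 = NOK 76,879.00
NOK 76,879.00 ÷ 13.90 = GBP 5,530.86
GBP 5,530.86 ÷ 0.1133 = CNY 48,816.06
CNY 48,816.06 ÷ 7.662 = EUR 6,371.19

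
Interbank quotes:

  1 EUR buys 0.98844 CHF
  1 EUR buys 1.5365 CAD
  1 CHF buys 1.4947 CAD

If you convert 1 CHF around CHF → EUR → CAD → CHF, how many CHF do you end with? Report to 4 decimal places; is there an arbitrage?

Around CHF → EUR → CAD → CHF: 1 ÷ 0.98844 × 1.5365 ÷ 1.4947 = 1.039988
Product > 1; profitable direction is CHF → EUR → CAD → CHF.

1.0400 (arbitrage exists)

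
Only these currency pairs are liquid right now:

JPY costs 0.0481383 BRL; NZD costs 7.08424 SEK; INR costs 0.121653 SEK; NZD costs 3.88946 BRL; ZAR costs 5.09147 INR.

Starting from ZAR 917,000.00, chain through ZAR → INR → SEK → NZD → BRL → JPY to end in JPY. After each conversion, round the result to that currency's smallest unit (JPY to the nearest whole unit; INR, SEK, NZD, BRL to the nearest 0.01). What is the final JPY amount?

JPY 6,477,995

ZAR 917,000.00 × 5.09147 = INR 4,668,877.99
INR 4,668,877.99 × 0.121653 = SEK 567,983.01
SEK 567,983.01 ÷ 7.08424 = NZD 80,175.57
NZD 80,175.57 × 3.88946 = BRL 311,839.67
BRL 311,839.67 ÷ 0.0481383 = JPY 6,477,995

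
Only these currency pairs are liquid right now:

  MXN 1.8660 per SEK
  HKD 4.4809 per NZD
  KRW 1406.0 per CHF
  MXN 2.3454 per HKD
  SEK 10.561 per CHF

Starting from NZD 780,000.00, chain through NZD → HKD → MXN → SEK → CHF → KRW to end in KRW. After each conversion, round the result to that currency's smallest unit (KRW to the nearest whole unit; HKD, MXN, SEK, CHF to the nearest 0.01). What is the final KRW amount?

NZD 780,000.00 × 4.4809 = HKD 3,495,102.00
HKD 3,495,102.00 × 2.3454 = MXN 8,197,412.23
MXN 8,197,412.23 ÷ 1.8660 = SEK 4,393,039.78
SEK 4,393,039.78 ÷ 10.561 = CHF 415,968.16
CHF 415,968.16 × 1406.0 = KRW 584,851,233

KRW 584,851,233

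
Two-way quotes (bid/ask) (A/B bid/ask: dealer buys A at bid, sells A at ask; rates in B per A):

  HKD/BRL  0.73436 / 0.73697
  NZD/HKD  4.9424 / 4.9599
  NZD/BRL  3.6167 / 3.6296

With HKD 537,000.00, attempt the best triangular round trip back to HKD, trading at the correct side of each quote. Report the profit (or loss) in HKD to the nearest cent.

Best loop HKD → BRL → NZD → HKD:
HKD 537,000.00 × 0.73436 (sell HKD at bid) = BRL 394,351.32
BRL 394,351.32 ÷ 3.6296 (buy NZD at ask) = NZD 108,648.70
NZD 108,648.70 × 4.9424 (sell NZD at bid) = HKD 536,985.33

Net result: HKD -14.67 (no profitable arbitrage after spreads)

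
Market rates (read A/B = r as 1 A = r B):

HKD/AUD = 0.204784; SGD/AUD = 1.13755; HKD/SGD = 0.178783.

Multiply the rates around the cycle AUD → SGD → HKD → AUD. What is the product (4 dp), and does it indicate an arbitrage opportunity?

Around AUD → SGD → HKD → AUD: 1 ÷ 1.13755 ÷ 0.178783 × 0.204784 = 1.006930
Product > 1; profitable direction is AUD → SGD → HKD → AUD.

1.0069 (arbitrage exists)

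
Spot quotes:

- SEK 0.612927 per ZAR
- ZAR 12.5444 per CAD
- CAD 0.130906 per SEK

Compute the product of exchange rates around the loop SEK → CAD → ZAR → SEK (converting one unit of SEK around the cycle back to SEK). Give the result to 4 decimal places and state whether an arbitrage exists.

Around SEK → CAD → ZAR → SEK: 1 × 0.130906 × 12.5444 × 0.612927 = 1.006510
Product > 1; profitable direction is SEK → CAD → ZAR → SEK.

1.0065 (arbitrage exists)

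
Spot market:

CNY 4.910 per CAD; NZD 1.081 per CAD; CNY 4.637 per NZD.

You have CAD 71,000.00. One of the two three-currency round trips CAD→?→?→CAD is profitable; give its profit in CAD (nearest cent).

Profit: CAD 1,483.58

Profitable loop is CAD → NZD → CNY → CAD:
CAD 71,000.00 × 1.081 = NZD 76,751.00
NZD 76,751.00 × 4.637 = CNY 355,894.39
CNY 355,894.39 ÷ 4.910 = CAD 72,483.58
Profit = CAD 72,483.58 − CAD 71,000.00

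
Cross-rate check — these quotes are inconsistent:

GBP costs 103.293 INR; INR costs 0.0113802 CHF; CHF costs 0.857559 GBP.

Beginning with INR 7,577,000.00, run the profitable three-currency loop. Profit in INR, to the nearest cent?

Profitable loop is INR → CHF → GBP → INR:
INR 7,577,000.00 × 0.0113802 = CHF 86,227.78
CHF 86,227.78 × 0.857559 = GBP 73,945.40
GBP 73,945.40 × 103.293 = INR 7,638,042.70
Profit = INR 7,638,042.70 − INR 7,577,000.00

Profit: INR 61,042.70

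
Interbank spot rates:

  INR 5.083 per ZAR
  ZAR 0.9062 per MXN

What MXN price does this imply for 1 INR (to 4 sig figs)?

1 INR ÷ 5.083 = 0.196734 ZAR
0.196734 ZAR ÷ 0.9062 = 0.217098 MXN

INR/MXN = 0.2171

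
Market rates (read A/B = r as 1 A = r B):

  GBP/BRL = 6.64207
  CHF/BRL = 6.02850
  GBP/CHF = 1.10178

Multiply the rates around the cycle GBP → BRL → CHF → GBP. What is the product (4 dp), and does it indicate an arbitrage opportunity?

1.0000 (no arbitrage)

Around GBP → BRL → CHF → GBP: 1 × 6.64207 ÷ 6.02850 ÷ 1.10178 = 0.999998
Product ≈ 1 (deviation 0.000%, within rounding noise).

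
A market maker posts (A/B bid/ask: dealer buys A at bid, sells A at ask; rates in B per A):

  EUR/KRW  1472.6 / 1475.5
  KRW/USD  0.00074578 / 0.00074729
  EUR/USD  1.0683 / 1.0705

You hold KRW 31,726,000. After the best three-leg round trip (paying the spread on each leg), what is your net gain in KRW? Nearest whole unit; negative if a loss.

Best loop KRW → USD → EUR → KRW:
KRW 31,726,000 × 0.00074578 (sell KRW at bid) = USD 23,660.62
USD 23,660.62 ÷ 1.0705 (buy EUR at ask) = EUR 22,102.40
EUR 22,102.40 × 1472.6 (sell EUR at bid) = KRW 32,547,990

Net profit: KRW 821,990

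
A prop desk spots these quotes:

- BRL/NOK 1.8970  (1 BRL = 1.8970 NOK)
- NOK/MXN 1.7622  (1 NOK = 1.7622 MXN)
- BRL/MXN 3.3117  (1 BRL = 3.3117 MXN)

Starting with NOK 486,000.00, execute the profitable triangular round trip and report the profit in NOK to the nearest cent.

Profitable loop is NOK → MXN → BRL → NOK:
NOK 486,000.00 × 1.7622 = MXN 856,429.20
MXN 856,429.20 ÷ 3.3117 = BRL 258,607.12
BRL 258,607.12 × 1.8970 = NOK 490,577.71
Profit = NOK 490,577.71 − NOK 486,000.00

Profit: NOK 4,577.71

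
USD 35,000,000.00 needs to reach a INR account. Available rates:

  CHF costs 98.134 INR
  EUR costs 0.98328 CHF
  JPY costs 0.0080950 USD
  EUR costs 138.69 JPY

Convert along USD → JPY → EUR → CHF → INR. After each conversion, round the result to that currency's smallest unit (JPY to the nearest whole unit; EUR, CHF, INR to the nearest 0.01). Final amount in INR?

INR 3,008,172,592.23

USD 35,000,000.00 ÷ 0.0080950 = JPY 4,323,656,578
JPY 4,323,656,578 ÷ 138.69 = EUR 31,174,969.92
EUR 31,174,969.92 × 0.98328 = CHF 30,653,724.42
CHF 30,653,724.42 × 98.134 = INR 3,008,172,592.23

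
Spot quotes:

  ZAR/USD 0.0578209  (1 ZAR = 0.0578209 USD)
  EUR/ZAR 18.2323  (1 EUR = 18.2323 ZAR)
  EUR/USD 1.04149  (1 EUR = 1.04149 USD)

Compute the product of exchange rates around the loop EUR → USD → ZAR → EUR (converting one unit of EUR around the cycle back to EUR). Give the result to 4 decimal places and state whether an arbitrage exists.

Around EUR → USD → ZAR → EUR: 1 × 1.04149 ÷ 0.0578209 ÷ 18.2323 = 0.987936
Product < 1; profitable direction is EUR → ZAR → USD → EUR.

0.9879 (arbitrage exists)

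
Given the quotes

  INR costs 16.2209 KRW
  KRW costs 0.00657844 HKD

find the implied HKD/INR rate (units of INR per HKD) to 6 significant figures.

1 HKD ÷ 0.00657844 = 152.012 KRW
152.012 KRW ÷ 16.2209 = 9.37135 INR

HKD/INR = 9.37135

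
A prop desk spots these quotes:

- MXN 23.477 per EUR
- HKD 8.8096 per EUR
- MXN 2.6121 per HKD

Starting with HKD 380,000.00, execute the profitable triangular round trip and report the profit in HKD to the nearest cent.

Profitable loop is HKD → EUR → MXN → HKD:
HKD 380,000.00 ÷ 8.8096 = EUR 43,134.76
EUR 43,134.76 × 23.477 = MXN 1,012,674.81
MXN 1,012,674.81 ÷ 2.6121 = HKD 387,686.08
Profit = HKD 387,686.08 − HKD 380,000.00

Profit: HKD 7,686.08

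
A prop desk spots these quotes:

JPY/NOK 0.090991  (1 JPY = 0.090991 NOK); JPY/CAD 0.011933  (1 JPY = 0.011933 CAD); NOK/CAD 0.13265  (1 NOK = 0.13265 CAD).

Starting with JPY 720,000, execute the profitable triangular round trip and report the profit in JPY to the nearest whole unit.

Profitable loop is JPY → NOK → CAD → JPY:
JPY 720,000 × 0.090991 = NOK 65,513.52
NOK 65,513.52 × 0.13265 = CAD 8,690.37
CAD 8,690.37 ÷ 0.011933 = JPY 728,264
Profit = JPY 728,264 − JPY 720,000

Profit: JPY 8,264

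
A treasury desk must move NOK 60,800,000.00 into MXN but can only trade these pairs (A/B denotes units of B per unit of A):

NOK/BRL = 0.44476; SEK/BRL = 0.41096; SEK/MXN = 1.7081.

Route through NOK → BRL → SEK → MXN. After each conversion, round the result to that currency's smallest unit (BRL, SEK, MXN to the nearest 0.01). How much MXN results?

NOK 60,800,000.00 × 0.44476 = BRL 27,041,408.00
BRL 27,041,408.00 ÷ 0.41096 = SEK 65,800,584.00
SEK 65,800,584.00 × 1.7081 = MXN 112,393,977.53

MXN 112,393,977.53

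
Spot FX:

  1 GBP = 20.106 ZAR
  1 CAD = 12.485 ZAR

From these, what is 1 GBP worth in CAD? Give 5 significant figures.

GBP/CAD = 1.6104

1 GBP × 20.106 = 20.106 ZAR
20.106 ZAR ÷ 12.485 = 1.61041 CAD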